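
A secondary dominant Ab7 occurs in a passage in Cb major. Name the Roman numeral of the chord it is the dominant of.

The chord is a dominant seventh chord on Ab.
A dominant resolves down a perfect fifth: Ab → Db. In Cb major, Db is scale degree 2, i.e. ii.

ii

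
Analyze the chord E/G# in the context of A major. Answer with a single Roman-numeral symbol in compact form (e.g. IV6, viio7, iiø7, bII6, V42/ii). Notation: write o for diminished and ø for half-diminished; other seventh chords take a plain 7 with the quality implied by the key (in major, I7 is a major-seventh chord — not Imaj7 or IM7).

The pitches E-G#-B form a major triad rooted on E.
E is scale degree 5 in A major, and a major triad on that degree is written V.
With G# in the bass the chord is in first inversion, so the figured bass is 6.

V6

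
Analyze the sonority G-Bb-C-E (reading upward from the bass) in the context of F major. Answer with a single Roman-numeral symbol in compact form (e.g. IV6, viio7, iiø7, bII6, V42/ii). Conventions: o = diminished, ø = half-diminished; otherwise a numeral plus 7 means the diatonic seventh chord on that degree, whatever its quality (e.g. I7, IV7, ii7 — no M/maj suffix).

V43

Stacked in thirds the chord is C-E-G-Bb: a dominant seventh chord on C.
C is scale degree 5 in F major, and a dominant seventh chord on that degree is written V7.
With G in the bass the chord is in second inversion, so the figured bass is 43.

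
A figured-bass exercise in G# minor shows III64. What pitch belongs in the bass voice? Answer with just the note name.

F#

III in G# minor has root B; the chord is B-D#-F#.
The figure 64 means second inversion — the fifth is in the bass.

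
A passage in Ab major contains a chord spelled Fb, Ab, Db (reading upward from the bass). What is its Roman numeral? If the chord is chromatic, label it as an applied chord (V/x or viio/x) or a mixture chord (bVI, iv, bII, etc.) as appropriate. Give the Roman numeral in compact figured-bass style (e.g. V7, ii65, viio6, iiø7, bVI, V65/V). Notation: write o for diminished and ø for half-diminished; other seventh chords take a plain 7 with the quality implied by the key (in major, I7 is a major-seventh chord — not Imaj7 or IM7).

iv6

The pitches Db-Fb-Ab form a minor triad rooted on Db.
Db is the fourth degree of Ab major. This is the minor subdominant, borrowed from the parallel minor.
With Fb in the bass the chord is in first inversion, so the figured bass is 6.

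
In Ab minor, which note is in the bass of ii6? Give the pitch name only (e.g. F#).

Db

ii in Ab minor has root Bb; the chord is Bb-Db-F.
The figure 6 means first inversion — the third is in the bass.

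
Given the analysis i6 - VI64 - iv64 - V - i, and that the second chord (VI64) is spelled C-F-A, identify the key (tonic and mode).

The chord F/C is a major triad rooted on F; its label is VI64.
Counting down 5 scale steps from F places the tonic on A; a major triad on degree 6 is diatonic only in minor.

A minor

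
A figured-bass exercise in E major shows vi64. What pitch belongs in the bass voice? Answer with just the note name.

G#

vi in E major has root C#; the chord is C#-E-G#.
The figure 64 means second inversion — the fifth is in the bass.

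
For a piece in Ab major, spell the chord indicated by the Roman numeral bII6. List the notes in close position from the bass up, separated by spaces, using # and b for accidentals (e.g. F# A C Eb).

Db Fb Bbb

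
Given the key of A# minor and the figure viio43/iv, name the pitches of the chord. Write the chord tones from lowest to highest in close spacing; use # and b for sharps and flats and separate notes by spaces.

G# B C## E#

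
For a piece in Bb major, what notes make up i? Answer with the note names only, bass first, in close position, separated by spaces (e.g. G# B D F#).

Bb Db F

i is the minor tonic, borrowed from the parallel minor. In Bb major that root is Bb.
So the chord is Bb-Db-F, a minor triad.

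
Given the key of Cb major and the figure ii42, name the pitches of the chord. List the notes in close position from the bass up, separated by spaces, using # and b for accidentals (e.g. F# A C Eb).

The numeral's case and figure indicate a minor seventh chord. In Cb major its root, scale degree 2, is Db.
Stacking thirds from Db gives Db-Fb-Ab-Cb.
The figured bass 42 indicates third inversion, placing the seventh (Cb) in the bass: Cb-Db-Fb-Ab.

Cb Db Fb Ab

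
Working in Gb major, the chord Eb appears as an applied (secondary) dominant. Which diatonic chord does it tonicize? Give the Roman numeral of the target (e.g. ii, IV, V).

ii

The chord is a major triad on Eb.
A dominant resolves down a perfect fifth: Eb → Ab. In Gb major, Ab is scale degree 2, i.e. ii.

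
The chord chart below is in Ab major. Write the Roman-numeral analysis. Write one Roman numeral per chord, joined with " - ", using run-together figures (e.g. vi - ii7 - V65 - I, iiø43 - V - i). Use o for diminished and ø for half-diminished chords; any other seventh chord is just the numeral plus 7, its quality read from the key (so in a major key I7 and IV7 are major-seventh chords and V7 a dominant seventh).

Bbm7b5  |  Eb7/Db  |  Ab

iiø7 - V42 - I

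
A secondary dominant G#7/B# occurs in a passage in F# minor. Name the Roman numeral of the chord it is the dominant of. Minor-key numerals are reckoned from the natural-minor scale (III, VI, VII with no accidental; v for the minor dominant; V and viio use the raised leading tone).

The chord is a dominant seventh chord on G#.
A dominant resolves down a perfect fifth: G# → C#. In F# minor, C# is scale degree 5, i.e. V.

V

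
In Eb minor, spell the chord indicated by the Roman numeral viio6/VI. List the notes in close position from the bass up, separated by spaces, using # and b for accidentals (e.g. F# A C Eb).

Db Fb Bb

viio6/VI is a secondary leading-tone chord. The target VI is Cb in Eb minor; the applied chord is rooted a semitone below, on Bb.
Building a diminished triad on Bb gives Bb-Db-Fb.
With the 6 figure the chord is in first inversion; from the bass Db upward in close position it reads Db-Fb-Bb.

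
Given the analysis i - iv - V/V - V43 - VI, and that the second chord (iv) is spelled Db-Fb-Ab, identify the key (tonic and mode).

Ab minor

iv is given as Db-Fb-Ab — a minor triad with root Db.
If Db is scale degree 4 and the mode makes that degree carry a minor triad, the tonic is Ab and the mode is minor.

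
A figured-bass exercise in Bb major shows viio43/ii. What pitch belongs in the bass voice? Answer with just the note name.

The applied chord viio43/ii is rooted on B: B-D-F-Ab.
The figure 43 means second inversion — the fifth is in the bass.

F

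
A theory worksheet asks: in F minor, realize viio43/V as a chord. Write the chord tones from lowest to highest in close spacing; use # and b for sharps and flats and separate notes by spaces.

F Ab B D

viio43/V is a secondary leading-tone chord. The target V is C in F minor; the applied chord is rooted a semitone below, on B.
Building a fully diminished seventh chord on B gives B-D-F-Ab.
The figured bass 43 indicates second inversion, placing the fifth (F) in the bass: F-Ab-B-D.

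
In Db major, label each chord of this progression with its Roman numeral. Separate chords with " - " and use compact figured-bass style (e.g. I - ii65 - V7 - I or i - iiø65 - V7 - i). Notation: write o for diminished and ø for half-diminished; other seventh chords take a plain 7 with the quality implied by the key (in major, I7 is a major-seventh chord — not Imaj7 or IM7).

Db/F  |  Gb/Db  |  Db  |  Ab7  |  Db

I6 - IV64 - I - V7 - I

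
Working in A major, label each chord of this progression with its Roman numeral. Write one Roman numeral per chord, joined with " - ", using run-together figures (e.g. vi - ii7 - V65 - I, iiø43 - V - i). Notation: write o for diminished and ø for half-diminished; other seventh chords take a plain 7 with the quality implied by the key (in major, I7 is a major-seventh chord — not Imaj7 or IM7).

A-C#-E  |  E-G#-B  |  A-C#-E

A-C#-E: root A is the tonic; major triad there is I.
E-G#-B has root E, degree 5 in A major, so V.
A-C#-E: major triad on A = scale degree 1 → I.

I - V - I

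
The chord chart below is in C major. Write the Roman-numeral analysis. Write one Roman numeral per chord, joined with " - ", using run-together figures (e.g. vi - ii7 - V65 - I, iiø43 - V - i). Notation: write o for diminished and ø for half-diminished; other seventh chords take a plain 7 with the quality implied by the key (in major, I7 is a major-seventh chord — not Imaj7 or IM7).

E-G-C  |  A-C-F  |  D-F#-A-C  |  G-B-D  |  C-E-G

I6 - IV6 - V7/V - V - I

E-G-C has root C, degree 1 in C major, so I6.
A-C-F: root F is the subdominant; major triad there is IV6.
D-F#-A-C is the secondary dominant of V (dominant seventh chord on D): V7/V.
G-B-D has root G, degree 5 in C major, so V.
C-E-G: root C is the tonic; major triad there is I.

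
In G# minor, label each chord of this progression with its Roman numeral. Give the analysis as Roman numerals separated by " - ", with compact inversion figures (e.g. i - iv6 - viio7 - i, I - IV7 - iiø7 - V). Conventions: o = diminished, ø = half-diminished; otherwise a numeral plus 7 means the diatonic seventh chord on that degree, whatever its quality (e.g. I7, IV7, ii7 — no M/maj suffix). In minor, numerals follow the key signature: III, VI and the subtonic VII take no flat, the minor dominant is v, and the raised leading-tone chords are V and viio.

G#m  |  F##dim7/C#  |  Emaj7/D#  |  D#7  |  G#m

i - viio43 - VI42 - V7 - i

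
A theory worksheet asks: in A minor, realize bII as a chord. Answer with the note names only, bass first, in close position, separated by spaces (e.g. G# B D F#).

Bb D F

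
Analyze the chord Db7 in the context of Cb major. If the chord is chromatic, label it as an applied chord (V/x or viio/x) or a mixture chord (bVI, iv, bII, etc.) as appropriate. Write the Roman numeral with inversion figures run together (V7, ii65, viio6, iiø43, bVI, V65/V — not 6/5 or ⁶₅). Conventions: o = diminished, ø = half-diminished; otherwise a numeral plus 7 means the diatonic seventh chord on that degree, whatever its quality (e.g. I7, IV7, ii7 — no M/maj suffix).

V7/V

Stacked in thirds the chord is Db-F-Ab-Cb: a dominant seventh chord on Db.
Db is not a diatonic chord root with this quality in Cb major, but it lies a perfect fifth above Gb (V), so the chord functions as an applied dominant of V.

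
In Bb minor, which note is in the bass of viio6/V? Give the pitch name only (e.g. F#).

G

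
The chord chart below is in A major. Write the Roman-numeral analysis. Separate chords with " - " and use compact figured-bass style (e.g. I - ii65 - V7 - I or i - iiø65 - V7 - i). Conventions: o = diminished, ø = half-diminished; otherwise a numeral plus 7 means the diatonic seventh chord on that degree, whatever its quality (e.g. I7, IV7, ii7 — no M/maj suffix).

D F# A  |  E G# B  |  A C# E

IV - V - I

D-F#-A: major triad on D = scale degree 4 → IV.
E-G#-B has root E, degree 5 in A major, so V.
A-C#-E: major triad on A = scale degree 1 → I.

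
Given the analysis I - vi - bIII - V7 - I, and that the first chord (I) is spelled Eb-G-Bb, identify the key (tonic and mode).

Eb major

The anchor chord is a major triad on Eb, labeled I.
If Eb is scale degree 1 and the mode makes that degree carry a major triad, the tonic is Eb and the mode is major.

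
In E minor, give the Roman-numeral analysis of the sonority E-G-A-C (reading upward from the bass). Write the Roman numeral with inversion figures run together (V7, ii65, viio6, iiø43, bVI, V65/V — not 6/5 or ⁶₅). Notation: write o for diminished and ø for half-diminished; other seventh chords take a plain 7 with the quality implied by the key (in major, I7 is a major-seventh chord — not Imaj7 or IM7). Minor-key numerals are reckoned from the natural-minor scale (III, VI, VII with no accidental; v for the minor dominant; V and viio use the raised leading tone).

The pitches A-C-E-G form a minor seventh chord rooted on A.
In E minor, A is the subdominant; the diatonic minor seventh chord there is iv7.
With E in the bass the chord is in second inversion, so the figured bass is 43.

iv43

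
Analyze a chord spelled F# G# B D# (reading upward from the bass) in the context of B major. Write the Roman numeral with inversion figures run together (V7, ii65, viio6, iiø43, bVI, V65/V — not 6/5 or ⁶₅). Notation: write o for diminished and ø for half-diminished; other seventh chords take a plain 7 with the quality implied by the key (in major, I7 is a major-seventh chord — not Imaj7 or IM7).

vi42

The pitches G#-B-D#-F# form a minor seventh chord rooted on G#.
G# is scale degree 6 in B major, and a minor seventh chord on that degree is written vi7.
With F# in the bass the chord is in third inversion, so the figured bass is 42.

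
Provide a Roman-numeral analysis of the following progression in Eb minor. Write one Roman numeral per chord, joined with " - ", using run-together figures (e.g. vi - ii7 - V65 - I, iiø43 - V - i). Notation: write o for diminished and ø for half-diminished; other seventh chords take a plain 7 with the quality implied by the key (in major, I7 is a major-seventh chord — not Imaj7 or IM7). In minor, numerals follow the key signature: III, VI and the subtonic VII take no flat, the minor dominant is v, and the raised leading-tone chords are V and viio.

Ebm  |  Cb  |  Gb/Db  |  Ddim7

Ebm has root Eb, degree 1 in Eb minor, so i.
Cb: root Cb is the submediant; major triad there is VI.
Gb/Db: root Gb is the mediant; major triad there is III64.
Ddim7 has root D, degree 7 in Eb minor, so viio7.

i - VI - III64 - viio7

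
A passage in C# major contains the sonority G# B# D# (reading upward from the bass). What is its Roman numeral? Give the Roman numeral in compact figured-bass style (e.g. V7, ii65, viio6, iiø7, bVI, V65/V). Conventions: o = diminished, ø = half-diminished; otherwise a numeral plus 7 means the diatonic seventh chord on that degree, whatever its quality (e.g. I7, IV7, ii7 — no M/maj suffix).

The pitches G#-B#-D# form a major triad rooted on G#.
G# is scale degree 5 in C# major, and a major triad on that degree is written V.

V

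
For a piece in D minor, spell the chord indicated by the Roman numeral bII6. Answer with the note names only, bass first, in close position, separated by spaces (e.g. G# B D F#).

G Bb Eb

Scale degree 2 in D minor is E; lowering it a half step gives Eb. bII6 is the Neapolitan sixth — a major triad on the lowered second degree, here in its customary first inversion.
So the chord is Eb-G-Bb.
The figured bass 6 indicates first inversion, placing the third (G) in the bass: G-Bb-Eb.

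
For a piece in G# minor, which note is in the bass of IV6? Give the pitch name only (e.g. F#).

IV in G# minor has root C#; the chord is C#-E#-G#.
The figure 6 means first inversion — the third is in the bass.

E#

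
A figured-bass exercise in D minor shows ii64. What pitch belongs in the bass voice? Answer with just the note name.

B

ii in D minor has root E; the chord is E-G-B.
The figure 64 means second inversion — the fifth is in the bass.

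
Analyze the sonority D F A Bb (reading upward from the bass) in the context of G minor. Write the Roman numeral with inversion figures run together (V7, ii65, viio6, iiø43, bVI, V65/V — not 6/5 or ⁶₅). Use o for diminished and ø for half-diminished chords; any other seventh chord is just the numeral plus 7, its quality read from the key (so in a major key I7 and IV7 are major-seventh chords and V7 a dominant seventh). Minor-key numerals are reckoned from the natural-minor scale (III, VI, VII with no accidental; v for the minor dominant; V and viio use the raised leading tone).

III65

The pitches Bb-D-F-A form a major seventh chord rooted on Bb.
In G minor, Bb is the mediant; the diatonic major seventh chord there is III7.
With D in the bass the chord is in first inversion, so the figured bass is 65.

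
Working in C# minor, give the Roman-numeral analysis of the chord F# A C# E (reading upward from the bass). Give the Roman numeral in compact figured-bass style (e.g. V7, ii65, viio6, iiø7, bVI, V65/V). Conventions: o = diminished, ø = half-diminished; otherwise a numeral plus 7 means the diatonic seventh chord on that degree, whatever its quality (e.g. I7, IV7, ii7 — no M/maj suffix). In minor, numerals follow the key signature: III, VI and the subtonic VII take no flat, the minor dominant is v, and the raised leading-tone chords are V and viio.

iv7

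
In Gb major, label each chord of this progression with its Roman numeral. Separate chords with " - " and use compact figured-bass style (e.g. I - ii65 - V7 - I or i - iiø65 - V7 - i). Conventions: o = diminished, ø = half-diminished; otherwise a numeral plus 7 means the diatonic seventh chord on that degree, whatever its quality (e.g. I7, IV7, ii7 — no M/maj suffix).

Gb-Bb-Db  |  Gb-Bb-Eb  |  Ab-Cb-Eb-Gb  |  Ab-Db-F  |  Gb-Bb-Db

Gb-Bb-Db: major triad on Gb = scale degree 1 → I.
Gb-Bb-Eb: root Eb is the submediant; minor triad there is vi6.
Ab-Cb-Eb-Gb: root Ab is the supertonic; minor seventh chord there is ii7.
Ab-Db-F: root Db is the dominant; major triad there is V64.
Gb-Bb-Db has root Gb, degree 1 in Gb major, so I.

I - vi6 - ii7 - V64 - I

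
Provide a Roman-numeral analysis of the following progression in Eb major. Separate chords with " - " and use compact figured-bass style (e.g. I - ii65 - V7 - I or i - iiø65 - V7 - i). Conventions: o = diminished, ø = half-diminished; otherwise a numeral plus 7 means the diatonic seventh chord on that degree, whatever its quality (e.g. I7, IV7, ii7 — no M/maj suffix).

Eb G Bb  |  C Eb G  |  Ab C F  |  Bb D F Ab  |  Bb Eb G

I - vi - ii6 - V7 - I64

Eb-G-Bb: major triad on Eb = scale degree 1 → I.
C-Eb-G: root C is the submediant; minor triad there is vi.
Ab-C-F: root F is the supertonic; minor triad there is ii6.
Bb-D-F-Ab has root Bb, degree 5 in Eb major, so V7.
Bb-Eb-G: major triad on Eb = scale degree 1 → I64.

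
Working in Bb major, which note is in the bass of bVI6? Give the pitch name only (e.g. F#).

bVI in Bb major has root Gb; the chord is Gb-Bb-Db.
The figure 6 means first inversion — the third is in the bass.

Bb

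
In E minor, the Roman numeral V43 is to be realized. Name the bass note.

V in E minor has root B; the chord is B-D#-F#-A.
The figure 43 means second inversion — the fifth is in the bass.

F#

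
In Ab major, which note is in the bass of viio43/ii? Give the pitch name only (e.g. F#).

The applied chord viio43/ii is rooted on A: A-C-Eb-Gb.
The figure 43 means second inversion — the fifth is in the bass.

Eb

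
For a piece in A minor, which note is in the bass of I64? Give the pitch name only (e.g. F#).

I in A minor has root A; the chord is A-C#-E.
The figure 64 means second inversion — the fifth is in the bass.

E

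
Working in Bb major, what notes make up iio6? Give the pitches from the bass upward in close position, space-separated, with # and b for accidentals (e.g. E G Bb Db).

Scale degree 2 in Bb major is C; here the chord built on it is altered to a diminished triad. iio6 is the diminished supertonic triad, borrowed from the parallel minor.
So the chord is C-Eb-Gb.
The figured bass 6 indicates first inversion, placing the third (Eb) in the bass: Eb-Gb-C.

Eb Gb C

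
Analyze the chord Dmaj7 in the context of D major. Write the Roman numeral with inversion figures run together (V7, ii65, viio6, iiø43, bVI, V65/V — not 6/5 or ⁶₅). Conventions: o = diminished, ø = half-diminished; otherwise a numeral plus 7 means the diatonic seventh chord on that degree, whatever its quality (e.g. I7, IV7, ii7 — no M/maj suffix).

I7

The pitches D-F#-A-C# form a major seventh chord rooted on D.
D is scale degree 1 in D major, and a major seventh chord on that degree is written I7.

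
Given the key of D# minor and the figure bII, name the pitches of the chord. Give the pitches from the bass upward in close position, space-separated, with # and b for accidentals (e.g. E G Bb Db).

bII is the Neapolitan chord — a major triad on the lowered second degree. In D# minor that root is E.
So the chord is E-G#-B.

E G# B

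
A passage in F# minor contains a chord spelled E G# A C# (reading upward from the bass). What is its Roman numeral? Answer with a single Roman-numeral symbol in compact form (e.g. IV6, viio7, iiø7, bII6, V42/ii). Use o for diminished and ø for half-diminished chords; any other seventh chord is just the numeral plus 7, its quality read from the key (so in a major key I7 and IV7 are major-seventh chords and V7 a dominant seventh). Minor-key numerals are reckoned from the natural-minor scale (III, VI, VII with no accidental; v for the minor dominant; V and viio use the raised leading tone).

III43

Stacked in thirds the chord is A-C#-E-G#: a major seventh chord on A.
In F# minor, A is the mediant; the diatonic major seventh chord there is III7.
With E in the bass the chord is in second inversion, so the figured bass is 43.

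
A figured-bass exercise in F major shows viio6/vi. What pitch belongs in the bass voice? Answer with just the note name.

E

The applied chord viio6/vi is rooted on C#: C#-E-G.
The figure 6 means first inversion — the third is in the bass.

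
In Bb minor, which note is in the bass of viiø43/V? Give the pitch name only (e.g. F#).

The applied chord viiø43/V is rooted on E: E-G-Bb-D.
The figure 43 means second inversion — the fifth is in the bass.

Bb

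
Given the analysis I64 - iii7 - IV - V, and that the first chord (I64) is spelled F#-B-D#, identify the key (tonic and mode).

B major

The chord B/F# is a major triad rooted on B; its label is I64.
If B is scale degree 1 and the mode makes that degree carry a major triad, the tonic is B and the mode is major.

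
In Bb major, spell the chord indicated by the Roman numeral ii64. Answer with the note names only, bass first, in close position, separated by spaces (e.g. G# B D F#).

G C Eb

In Bb major, scale degree 2 is C, and the diatonic chord built there is a minor triad.
That chord is spelled C-Eb-G.
The figured bass 64 indicates second inversion, placing the fifth (G) in the bass: G-C-Eb.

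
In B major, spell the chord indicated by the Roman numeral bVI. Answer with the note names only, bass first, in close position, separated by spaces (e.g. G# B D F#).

bVI is a major triad on the lowered sixth degree, borrowed from the parallel minor. In B major that root is G.
So the chord is G-B-D, a major triad.

G B D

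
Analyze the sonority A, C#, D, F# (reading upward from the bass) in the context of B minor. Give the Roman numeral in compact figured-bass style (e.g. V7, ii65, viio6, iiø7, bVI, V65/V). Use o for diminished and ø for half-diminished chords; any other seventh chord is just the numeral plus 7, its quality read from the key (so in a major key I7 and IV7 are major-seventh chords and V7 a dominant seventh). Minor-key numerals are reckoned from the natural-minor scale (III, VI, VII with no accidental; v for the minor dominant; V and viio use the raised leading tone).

Stacked in thirds the chord is D-F#-A-C#: a major seventh chord on D.
D is scale degree 3 in B minor, and a major seventh chord on that degree is written III7.
With A in the bass the chord is in second inversion, so the figured bass is 43.

III43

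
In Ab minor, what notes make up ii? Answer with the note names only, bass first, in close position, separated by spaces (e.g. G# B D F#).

Scale degree 2 in Ab minor is Bb; here the chord built on it is altered to a minor triad. ii is the minor supertonic, borrowed from the parallel major (the Dorian ii).
So the chord is Bb-Db-F, a minor triad.

Bb Db F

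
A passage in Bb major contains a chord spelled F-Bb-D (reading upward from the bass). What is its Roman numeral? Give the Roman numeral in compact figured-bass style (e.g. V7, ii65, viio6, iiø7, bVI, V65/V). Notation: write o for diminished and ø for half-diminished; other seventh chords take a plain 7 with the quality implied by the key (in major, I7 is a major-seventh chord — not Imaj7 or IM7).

I64

The pitches Bb-D-F form a major triad rooted on Bb.
In Bb major, Bb is the tonic; the diatonic major triad there is I.
With F in the bass the chord is in second inversion, so the figured bass is 64.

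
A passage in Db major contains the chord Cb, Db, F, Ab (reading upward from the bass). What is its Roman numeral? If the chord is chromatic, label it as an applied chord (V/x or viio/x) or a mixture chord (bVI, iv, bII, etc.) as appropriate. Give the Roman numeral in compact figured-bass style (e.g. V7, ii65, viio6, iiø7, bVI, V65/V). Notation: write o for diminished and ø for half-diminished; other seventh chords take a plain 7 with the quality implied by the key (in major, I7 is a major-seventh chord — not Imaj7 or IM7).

Stacked in thirds the chord is Db-F-Ab-Cb: a dominant seventh chord on Db.
Db is not a diatonic chord root with this quality in Db major, but it lies a perfect fifth above Gb (IV), so the chord functions as an applied dominant of IV.
With Cb in the bass the chord is in third inversion, so the figured bass is 42.

V42/IV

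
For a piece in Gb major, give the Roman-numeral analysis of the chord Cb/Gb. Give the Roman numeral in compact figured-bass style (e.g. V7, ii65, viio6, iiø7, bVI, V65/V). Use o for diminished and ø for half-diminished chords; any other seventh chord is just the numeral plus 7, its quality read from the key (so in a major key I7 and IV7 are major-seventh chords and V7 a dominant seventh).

IV64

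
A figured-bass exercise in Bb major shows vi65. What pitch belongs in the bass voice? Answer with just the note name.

Bb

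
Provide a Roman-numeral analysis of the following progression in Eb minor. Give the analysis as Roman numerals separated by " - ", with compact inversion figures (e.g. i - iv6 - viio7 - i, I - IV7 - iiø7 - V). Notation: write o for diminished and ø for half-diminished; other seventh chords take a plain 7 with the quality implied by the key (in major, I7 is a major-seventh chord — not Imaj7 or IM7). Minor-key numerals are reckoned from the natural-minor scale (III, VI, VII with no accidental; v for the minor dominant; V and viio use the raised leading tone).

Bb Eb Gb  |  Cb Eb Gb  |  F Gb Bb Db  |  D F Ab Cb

i64 - VI - III42 - viio7

Bb-Eb-Gb has root Eb, degree 1 in Eb minor, so i64.
Cb-Eb-Gb has root Cb, degree 6 in Eb minor, so VI.
F-Gb-Bb-Db: root Gb is the mediant; major seventh chord there is III42.
D-F-Ab-Cb: fully diminished seventh chord on D = scale degree 7 → viio7.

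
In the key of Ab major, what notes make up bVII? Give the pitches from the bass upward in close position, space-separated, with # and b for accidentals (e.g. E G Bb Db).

Gb Bb Db

bVII is a major triad on the lowered seventh degree (the subtonic), borrowed from the parallel minor. In Ab major that root is Gb.
So the chord is Gb-Bb-Db, a major triad.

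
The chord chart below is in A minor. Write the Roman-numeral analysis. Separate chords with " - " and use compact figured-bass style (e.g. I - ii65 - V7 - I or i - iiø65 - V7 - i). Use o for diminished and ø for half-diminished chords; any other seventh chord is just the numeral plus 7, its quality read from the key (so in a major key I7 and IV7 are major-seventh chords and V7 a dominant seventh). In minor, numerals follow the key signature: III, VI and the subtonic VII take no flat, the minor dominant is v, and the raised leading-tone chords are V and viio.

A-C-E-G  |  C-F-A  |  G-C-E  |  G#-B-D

A-C-E-G: minor seventh chord on A = scale degree 1 → i7.
C-F-A: major triad on F = scale degree 6 → VI64.
G-C-E: major triad on C = scale degree 3 → III64.
G#-B-D: diminished triad on G# = scale degree 7 → viio.

i7 - VI64 - III64 - viio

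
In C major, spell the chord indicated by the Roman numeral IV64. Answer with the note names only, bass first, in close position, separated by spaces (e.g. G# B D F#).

In C major, scale degree 4 is F, and the diatonic chord built there is a major triad.
That chord is spelled F-A-C.
The figured bass 64 indicates second inversion, placing the fifth (C) in the bass: C-F-A.

C F A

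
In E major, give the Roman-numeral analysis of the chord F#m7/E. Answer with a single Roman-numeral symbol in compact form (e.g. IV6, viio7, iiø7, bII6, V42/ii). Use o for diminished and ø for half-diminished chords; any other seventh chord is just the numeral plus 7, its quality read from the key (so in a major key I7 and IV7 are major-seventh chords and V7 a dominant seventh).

ii42

Stacked in thirds the chord is F#-A-C#-E: a minor seventh chord on F#.
F# is scale degree 2 in E major, and a minor seventh chord on that degree is written ii7.
With E in the bass the chord is in third inversion, so the figured bass is 42.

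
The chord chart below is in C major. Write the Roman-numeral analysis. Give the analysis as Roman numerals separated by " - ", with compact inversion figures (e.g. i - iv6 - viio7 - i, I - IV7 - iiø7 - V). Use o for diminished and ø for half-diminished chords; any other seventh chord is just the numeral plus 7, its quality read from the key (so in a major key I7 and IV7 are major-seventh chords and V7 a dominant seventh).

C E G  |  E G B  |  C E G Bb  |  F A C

C-E-G has root C, degree 1 in C major, so I.
E-G-B: minor triad on E = scale degree 3 → iii.
C-E-G-Bb: chromatic; C is V of IV, so V7/IV.
F-A-C has root F, degree 4 in C major, so IV.

I - iii - V7/IV - IV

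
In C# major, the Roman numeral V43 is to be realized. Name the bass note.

D#

V in C# major has root G#; the chord is G#-B#-D#-F#.
The figure 43 means second inversion — the fifth is in the bass.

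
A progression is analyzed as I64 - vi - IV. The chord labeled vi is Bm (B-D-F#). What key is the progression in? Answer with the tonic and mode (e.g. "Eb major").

D major

The anchor chord is a minor triad on B, labeled vi.
Counting down 5 scale steps from B places the tonic on D; a minor triad on degree 6 is diatonic only in major.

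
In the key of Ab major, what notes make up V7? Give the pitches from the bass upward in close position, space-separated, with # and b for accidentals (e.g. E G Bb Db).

Eb G Bb Db

In Ab major, the dominant is Eb, and the diatonic chord built there is a dominant seventh chord.
That chord is spelled Eb-G-Bb-Db.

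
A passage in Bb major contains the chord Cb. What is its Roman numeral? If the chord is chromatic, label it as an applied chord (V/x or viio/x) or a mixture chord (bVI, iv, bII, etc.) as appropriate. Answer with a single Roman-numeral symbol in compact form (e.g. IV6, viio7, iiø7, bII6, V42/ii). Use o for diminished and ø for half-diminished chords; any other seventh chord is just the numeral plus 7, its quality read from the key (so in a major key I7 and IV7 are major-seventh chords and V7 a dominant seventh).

The pitches Cb-Eb-Gb form a major triad rooted on Cb.
Cb is the lowered second degree of Bb major (diatonic 2 would be C). This is the Neapolitan chord — a major triad on the lowered second degree.

bII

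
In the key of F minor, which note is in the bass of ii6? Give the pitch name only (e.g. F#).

ii in F minor has root G; the chord is G-Bb-D.
The figure 6 means first inversion — the third is in the bass.

Bb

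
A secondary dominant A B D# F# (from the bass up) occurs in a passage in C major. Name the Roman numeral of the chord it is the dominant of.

The chord is a dominant seventh chord on B.
A dominant resolves down a perfect fifth: B → E. In C major, E is scale degree 3, i.e. iii.

iii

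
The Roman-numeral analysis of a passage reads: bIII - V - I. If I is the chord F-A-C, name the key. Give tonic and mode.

F major

The anchor chord is a major triad on F, labeled I.
If F is scale degree 1 and the mode makes that degree carry a major triad, the tonic is F and the mode is major.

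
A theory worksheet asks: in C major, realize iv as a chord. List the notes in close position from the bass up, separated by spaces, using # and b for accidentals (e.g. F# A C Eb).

iv is the minor subdominant, borrowed from the parallel minor. In C major that root is F.
So the chord is F-Ab-C, a minor triad.

F Ab C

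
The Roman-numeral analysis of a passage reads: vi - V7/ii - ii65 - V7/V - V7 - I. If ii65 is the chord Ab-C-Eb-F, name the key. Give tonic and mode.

ii65 is given as Ab-C-Eb-F — a minor seventh chord with root F.
Counting down one scale step from F places the tonic on Eb; a minor seventh chord on degree 2 is diatonic only in major.

Eb major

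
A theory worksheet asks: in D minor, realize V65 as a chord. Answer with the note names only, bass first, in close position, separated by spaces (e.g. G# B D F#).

In D minor, the dominant is A. The dominant is major (leading tone raised), so V is a dominant seventh chord.
That chord is spelled A-C#-E-G.
With the 65 figure the chord is in first inversion; from the bass C# upward in close position it reads C#-E-G-A.

C# E G A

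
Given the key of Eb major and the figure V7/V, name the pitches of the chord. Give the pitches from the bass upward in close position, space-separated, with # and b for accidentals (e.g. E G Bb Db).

F A C Eb

The slash means an applied dominant: we want the dominant of V. In Eb major, V is Bb major, and its dominant is built on F.
Building a dominant seventh chord on F gives F-A-C-Eb.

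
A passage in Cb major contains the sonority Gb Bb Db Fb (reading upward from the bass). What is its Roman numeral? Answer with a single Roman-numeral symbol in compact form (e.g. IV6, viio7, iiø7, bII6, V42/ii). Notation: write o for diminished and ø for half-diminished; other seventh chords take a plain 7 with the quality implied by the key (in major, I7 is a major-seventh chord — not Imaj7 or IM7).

Stacked in thirds the chord is Gb-Bb-Db-Fb: a dominant seventh chord on Gb.
Gb is scale degree 5 in Cb major, and a dominant seventh chord on that degree is written V7.

V7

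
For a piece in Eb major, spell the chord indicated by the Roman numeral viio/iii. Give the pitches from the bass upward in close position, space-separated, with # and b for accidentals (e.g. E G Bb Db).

viio/iii is a secondary leading-tone chord. The target iii is G in Eb major; the applied chord is rooted a semitone below, on F#.
Building a diminished triad on F# gives F#-A-C.

F# A C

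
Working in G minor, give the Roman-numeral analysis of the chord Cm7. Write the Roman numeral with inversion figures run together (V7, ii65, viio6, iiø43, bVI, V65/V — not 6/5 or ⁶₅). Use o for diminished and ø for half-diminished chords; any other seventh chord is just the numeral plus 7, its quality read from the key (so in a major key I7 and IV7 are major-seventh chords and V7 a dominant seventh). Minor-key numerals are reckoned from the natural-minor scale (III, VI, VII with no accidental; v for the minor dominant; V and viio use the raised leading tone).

iv7

The pitches C-Eb-G-Bb form a minor seventh chord rooted on C.
In G minor, C is the subdominant; the diatonic minor seventh chord there is iv7.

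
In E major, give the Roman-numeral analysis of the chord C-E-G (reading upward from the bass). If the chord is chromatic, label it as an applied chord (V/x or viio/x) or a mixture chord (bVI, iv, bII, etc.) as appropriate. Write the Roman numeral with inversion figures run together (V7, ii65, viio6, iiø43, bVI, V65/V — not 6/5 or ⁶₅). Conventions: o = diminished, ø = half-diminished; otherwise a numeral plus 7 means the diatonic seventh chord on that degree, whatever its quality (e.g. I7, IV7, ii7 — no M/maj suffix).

bVI

Stacked in thirds the chord is C-E-G: a major triad on C.
C is the lowered sixth degree of E major (diatonic 6 would be C#). This is a major triad on the lowered sixth degree, borrowed from the parallel minor.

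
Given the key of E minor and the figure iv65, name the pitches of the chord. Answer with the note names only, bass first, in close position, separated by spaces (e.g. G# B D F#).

C E G A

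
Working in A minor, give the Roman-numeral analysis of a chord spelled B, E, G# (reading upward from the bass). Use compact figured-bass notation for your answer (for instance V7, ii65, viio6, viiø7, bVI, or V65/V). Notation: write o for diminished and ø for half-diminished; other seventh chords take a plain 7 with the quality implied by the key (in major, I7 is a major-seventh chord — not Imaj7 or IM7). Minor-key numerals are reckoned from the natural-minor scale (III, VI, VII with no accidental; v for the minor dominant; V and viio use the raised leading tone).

The pitches E-G#-B form a major triad rooted on E.
In A minor, E is the dominant; the diatonic major triad there is V.
With B in the bass the chord is in second inversion, so the figured bass is 64.

V64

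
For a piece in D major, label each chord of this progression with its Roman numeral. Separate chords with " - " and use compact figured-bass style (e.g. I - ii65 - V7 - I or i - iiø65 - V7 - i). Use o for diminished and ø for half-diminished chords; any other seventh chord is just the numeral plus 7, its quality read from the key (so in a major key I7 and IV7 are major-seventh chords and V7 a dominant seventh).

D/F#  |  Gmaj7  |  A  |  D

D/F#: root D is the tonic; major triad there is I6.
Gmaj7: root G is the subdominant; major seventh chord there is IV7.
A: root A is the dominant; major triad there is V.
D: major triad on D = scale degree 1 → I.

I6 - IV7 - V - I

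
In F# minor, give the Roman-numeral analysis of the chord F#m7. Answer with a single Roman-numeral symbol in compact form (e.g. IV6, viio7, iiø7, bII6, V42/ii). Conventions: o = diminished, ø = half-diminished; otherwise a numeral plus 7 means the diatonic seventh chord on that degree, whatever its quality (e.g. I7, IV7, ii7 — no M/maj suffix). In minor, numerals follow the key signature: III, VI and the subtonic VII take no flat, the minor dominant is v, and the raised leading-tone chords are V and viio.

The pitches F#-A-C#-E form a minor seventh chord rooted on F#.
In F# minor, F# is the tonic; the diatonic minor seventh chord there is i7.

i7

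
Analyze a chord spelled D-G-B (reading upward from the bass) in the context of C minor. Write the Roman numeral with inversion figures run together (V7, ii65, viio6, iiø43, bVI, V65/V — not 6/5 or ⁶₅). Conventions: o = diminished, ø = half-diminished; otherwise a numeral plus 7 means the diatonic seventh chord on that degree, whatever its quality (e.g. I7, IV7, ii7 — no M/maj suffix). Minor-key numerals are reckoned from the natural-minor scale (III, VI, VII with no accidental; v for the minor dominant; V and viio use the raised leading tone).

Stacked in thirds the chord is G-B-D: a major triad on G.
In C minor, G is the dominant; the diatonic major triad there is V.
With D in the bass the chord is in second inversion, so the figured bass is 64.

V64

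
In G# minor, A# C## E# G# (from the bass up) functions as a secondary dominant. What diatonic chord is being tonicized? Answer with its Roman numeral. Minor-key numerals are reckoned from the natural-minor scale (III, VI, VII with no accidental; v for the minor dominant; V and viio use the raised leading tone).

The chord is a dominant seventh chord on A#.
A dominant resolves down a perfect fifth: A# → D#. In G# minor, D# is scale degree 5, i.e. V.

V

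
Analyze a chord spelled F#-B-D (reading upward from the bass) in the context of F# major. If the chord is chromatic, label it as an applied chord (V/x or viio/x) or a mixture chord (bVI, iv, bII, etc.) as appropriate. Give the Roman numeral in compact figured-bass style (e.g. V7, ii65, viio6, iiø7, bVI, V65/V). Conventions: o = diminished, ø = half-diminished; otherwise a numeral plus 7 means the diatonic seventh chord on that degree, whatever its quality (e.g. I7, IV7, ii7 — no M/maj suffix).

iv64

Stacked in thirds the chord is B-D-F#: a minor triad on B.
B is the fourth degree of F# major. This is the minor subdominant, borrowed from the parallel minor.
With F# in the bass the chord is in second inversion, so the figured bass is 64.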